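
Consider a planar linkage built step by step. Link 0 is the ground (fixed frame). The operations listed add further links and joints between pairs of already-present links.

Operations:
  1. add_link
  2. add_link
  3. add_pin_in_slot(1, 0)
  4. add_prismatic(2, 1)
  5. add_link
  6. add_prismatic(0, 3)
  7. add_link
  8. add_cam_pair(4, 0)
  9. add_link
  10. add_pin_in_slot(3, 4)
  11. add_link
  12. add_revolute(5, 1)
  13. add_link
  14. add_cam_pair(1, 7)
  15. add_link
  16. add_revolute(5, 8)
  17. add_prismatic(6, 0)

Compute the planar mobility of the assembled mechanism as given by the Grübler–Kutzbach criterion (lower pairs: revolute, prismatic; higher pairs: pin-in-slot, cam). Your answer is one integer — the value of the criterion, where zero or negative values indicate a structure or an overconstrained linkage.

M = 10

[1;0;0] (link 0 is ground)
L+ [2;0;0]
L+ [3;0;0]
PS(1,0)∈J2 [3;0;1]
P(2,1)∈J1 [3;1;1]
L+ [4;1;1]
P(0,3)∈J1 [4;2;1]
L+ [5;2;1]
C(4,0)∈J2 [5;2;2]
L+ [6;2;2]
PS(3,4)∈J2 [6;2;3]
L+ [7;2;3]
R(5,1)∈J1 [7;3;3]
L+ [8;3;3]
C(1,7)∈J2 [8;3;4]
L+ [9;3;4]
R(5,8)∈J1 [9;4;4]
P(6,0)∈J1 [9;5;4]
mobility = 24 − 10 − 4 = 10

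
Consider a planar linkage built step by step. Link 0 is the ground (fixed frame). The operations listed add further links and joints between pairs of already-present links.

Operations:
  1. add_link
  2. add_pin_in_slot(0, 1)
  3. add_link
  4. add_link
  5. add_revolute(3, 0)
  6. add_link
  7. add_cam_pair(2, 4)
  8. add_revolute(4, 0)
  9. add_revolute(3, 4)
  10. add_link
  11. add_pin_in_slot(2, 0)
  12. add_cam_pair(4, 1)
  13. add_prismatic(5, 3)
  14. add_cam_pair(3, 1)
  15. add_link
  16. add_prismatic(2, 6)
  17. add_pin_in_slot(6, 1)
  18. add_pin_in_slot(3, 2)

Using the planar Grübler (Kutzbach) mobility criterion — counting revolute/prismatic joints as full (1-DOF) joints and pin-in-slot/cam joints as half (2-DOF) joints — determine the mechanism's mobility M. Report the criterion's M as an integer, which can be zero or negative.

ground; <1,0,0>
#1 <2,0,0>
PS:0↔1 J2 <2,0,1>
#2 <3,0,1>
#3 <4,0,1>
R:3↔0 J1 <4,1,1>
#4 <5,1,1>
C:2↔4 J2 <5,1,2>
R:4↔0 J1 <5,2,2>
R:3↔4 J1 <5,3,2>
#5 <6,3,2>
PS:2↔0 J2 <6,3,3>
C:4↔1 J2 <6,3,4>
P:5↔3 J1 <6,4,4>
C:3↔1 J2 <6,4,5>
#6 <7,4,5>
P:2↔6 J1 <7,5,5>
PS:6↔1 J2 <7,5,6>
PS:3↔2 J2 <7,5,7>
3×6 − 2×5 − 1×7 = 1

M = 1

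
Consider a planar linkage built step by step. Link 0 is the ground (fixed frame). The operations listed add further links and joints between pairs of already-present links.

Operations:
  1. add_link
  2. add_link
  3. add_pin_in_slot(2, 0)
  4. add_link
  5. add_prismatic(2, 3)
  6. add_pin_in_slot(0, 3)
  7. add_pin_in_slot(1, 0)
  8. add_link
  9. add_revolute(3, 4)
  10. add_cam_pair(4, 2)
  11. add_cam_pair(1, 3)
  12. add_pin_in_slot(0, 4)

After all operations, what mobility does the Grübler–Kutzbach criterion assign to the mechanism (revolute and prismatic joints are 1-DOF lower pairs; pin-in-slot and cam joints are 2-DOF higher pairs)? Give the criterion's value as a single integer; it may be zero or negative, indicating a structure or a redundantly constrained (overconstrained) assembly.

M = 2

[1;0;0] (link 0 is ground)
L+ [2;0;0]
L+ [3;0;0]
PS(2,0)∈J2 [3;0;1]
L+ [4;0;1]
P(2,3)∈J1 [4;1;1]
PS(0,3)∈J2 [4;1;2]
PS(1,0)∈J2 [4;1;3]
L+ [5;1;3]
R(3,4)∈J1 [5;2;3]
C(4,2)∈J2 [5;2;4]
C(1,3)∈J2 [5;2;5]
PS(0,4)∈J2 [5;2;6]
mobility = 12 − 4 − 6 = 2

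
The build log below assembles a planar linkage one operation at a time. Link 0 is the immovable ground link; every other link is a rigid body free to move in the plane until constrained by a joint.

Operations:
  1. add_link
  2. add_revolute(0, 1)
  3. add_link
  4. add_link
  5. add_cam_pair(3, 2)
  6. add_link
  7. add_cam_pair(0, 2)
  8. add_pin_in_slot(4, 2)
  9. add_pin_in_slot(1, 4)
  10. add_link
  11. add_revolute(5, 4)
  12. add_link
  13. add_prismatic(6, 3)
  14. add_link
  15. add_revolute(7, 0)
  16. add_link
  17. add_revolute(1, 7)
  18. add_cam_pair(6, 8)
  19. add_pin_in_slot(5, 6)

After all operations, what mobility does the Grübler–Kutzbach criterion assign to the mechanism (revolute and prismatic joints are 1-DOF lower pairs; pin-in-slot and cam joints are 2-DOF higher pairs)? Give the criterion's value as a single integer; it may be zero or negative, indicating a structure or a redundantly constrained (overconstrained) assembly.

(L,J1,J2)=(1,0,0); link0 fixed
link1: (2,0,0)
R 0-1 [J1]: (2,1,0)
link2: (3,1,0)
link3: (4,1,0)
C 3-2 [J2]: (4,1,1)
link4: (5,1,1)
C 0-2 [J2]: (5,1,2)
PS 4-2 [J2]: (5,1,3)
PS 1-4 [J2]: (5,1,4)
link5: (6,1,4)
R 5-4 [J1]: (6,2,4)
link6: (7,2,4)
P 6-3 [J1]: (7,3,4)
link7: (8,3,4)
R 7-0 [J1]: (8,4,4)
link8: (9,4,4)
R 1-7 [J1]: (9,5,4)
C 6-8 [J2]: (9,5,5)
PS 5-6 [J2]: (9,5,6)
Grübler: 3·8 − 2·5 − 6 = 8

M = 8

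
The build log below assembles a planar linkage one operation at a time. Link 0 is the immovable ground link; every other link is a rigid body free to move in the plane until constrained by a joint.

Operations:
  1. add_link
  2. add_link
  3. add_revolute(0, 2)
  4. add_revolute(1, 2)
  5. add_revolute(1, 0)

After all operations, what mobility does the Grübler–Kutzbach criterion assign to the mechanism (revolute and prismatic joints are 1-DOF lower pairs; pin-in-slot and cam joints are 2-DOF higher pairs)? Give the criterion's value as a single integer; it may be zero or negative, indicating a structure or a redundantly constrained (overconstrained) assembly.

M = 0

L=1 J1=0 J2=0
add link → L=2 J1=0 J2=0
add link → L=3 J1=0 J2=0
R@0,2 dof=1 J1 → L=3 J1=1 J2=0
R@1,2 dof=1 J1 → L=3 J1=2 J2=0
R@1,0 dof=1 J1 → L=3 J1=3 J2=0
M=3(L−1)−2J1−J2=3·2−2·3−0=0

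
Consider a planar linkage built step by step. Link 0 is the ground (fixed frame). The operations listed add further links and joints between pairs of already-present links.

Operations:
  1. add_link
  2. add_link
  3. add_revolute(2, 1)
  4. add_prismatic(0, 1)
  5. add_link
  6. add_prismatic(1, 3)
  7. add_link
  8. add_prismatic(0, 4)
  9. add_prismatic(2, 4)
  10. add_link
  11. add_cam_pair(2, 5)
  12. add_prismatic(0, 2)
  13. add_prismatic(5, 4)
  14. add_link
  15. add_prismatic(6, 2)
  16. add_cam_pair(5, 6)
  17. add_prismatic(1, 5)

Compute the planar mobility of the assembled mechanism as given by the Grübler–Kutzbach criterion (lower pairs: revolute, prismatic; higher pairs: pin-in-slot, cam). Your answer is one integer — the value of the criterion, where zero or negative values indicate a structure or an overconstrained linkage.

M = -2

[1;0;0] (link 0 is ground)
L+ [2;0;0]
L+ [3;0;0]
R(2,1)∈J1 [3;1;0]
P(0,1)∈J1 [3;2;0]
L+ [4;2;0]
P(1,3)∈J1 [4;3;0]
L+ [5;3;0]
P(0,4)∈J1 [5;4;0]
P(2,4)∈J1 [5;5;0]
L+ [6;5;0]
C(2,5)∈J2 [6;5;1]
P(0,2)∈J1 [6;6;1]
P(5,4)∈J1 [6;7;1]
L+ [7;7;1]
P(6,2)∈J1 [7;8;1]
C(5,6)∈J2 [7;8;2]
P(1,5)∈J1 [7;9;2]
mobility = 18 − 18 − 2 = -2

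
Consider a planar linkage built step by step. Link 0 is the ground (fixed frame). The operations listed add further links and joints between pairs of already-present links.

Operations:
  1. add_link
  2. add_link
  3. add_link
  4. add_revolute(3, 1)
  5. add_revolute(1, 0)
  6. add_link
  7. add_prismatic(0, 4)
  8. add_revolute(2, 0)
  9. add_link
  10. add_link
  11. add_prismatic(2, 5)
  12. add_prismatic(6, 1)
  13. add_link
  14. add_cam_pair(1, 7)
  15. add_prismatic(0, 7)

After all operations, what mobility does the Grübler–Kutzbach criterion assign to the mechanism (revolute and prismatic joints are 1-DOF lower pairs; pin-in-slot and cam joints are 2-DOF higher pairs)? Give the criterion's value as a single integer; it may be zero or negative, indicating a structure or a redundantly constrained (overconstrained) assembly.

(L,J1,J2)=(1,0,0); link0 fixed
link1: (2,0,0)
link2: (3,0,0)
link3: (4,0,0)
R 3-1 [J1]: (4,1,0)
R 1-0 [J1]: (4,2,0)
link4: (5,2,0)
P 0-4 [J1]: (5,3,0)
R 2-0 [J1]: (5,4,0)
link5: (6,4,0)
link6: (7,4,0)
P 2-5 [J1]: (7,5,0)
P 6-1 [J1]: (7,6,0)
link7: (8,6,0)
C 1-7 [J2]: (8,6,1)
P 0-7 [J1]: (8,7,1)
Grübler: 3·7 − 2·7 − 1 = 6

M = 6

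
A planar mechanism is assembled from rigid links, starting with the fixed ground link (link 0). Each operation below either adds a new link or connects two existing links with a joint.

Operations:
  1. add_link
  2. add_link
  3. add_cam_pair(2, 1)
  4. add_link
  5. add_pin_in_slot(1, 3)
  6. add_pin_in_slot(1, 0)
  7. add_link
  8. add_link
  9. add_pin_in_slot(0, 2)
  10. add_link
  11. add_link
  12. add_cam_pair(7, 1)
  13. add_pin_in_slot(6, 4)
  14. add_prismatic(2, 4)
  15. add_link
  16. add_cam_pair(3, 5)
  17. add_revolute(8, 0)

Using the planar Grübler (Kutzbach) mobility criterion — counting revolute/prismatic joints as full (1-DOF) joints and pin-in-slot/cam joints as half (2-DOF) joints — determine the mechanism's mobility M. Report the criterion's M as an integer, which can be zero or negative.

link 0 = ground. State L|J1|J2 = 1|0|0
+link1  2|0|0
+link2  3|0|0
C(2,1) f=2→J2  3|0|1
+link3  4|0|1
PS(1,3) f=2→J2  4|0|2
PS(1,0) f=2→J2  4|0|3
+link4  5|0|3
+link5  6|0|3
PS(0,2) f=2→J2  6|0|4
+link6  7|0|4
+link7  8|0|4
C(7,1) f=2→J2  8|0|5
PS(6,4) f=2→J2  8|0|6
P(2,4) f=1→J1  8|1|6
+link8  9|1|6
C(3,5) f=2→J2  9|1|7
R(8,0) f=1→J1  9|2|7
M = 3(9−1)−2·2−7 = 24−4−7 = 13

M = 13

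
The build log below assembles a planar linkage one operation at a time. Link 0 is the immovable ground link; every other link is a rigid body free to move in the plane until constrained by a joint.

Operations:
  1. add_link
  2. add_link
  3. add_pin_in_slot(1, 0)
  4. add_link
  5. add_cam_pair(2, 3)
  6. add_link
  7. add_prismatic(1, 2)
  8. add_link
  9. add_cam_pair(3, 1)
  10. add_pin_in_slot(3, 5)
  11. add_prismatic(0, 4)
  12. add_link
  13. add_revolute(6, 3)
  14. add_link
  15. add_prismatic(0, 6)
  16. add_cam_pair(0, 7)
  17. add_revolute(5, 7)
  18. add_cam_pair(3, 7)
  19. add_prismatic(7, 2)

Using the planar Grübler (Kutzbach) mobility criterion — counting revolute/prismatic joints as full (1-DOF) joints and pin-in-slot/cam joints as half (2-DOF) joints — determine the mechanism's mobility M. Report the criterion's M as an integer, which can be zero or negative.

M = 3

(L,J1,J2)=(1,0,0); link0 fixed
link1: (2,0,0)
link2: (3,0,0)
PS 1-0 [J2]: (3,0,1)
link3: (4,0,1)
C 2-3 [J2]: (4,0,2)
link4: (5,0,2)
P 1-2 [J1]: (5,1,2)
link5: (6,1,2)
C 3-1 [J2]: (6,1,3)
PS 3-5 [J2]: (6,1,4)
P 0-4 [J1]: (6,2,4)
link6: (7,2,4)
R 6-3 [J1]: (7,3,4)
link7: (8,3,4)
P 0-6 [J1]: (8,4,4)
C 0-7 [J2]: (8,4,5)
R 5-7 [J1]: (8,5,5)
C 3-7 [J2]: (8,5,6)
P 7-2 [J1]: (8,6,6)
Grübler: 3·7 − 2·6 − 6 = 3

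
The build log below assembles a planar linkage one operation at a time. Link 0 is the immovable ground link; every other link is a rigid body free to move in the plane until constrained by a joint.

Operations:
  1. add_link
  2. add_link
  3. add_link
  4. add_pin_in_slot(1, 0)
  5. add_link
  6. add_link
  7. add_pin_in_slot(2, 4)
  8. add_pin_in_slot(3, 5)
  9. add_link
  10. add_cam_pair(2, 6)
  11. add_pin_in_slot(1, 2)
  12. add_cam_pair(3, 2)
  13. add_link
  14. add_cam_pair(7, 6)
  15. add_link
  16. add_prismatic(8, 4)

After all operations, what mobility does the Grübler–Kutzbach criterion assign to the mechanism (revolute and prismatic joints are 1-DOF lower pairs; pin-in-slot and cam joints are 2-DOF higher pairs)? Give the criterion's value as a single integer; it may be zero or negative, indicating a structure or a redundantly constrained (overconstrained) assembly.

(L,J1,J2)=(1,0,0); link0 fixed
link1: (2,0,0)
link2: (3,0,0)
link3: (4,0,0)
PS 1-0 [J2]: (4,0,1)
link4: (5,0,1)
link5: (6,0,1)
PS 2-4 [J2]: (6,0,2)
PS 3-5 [J2]: (6,0,3)
link6: (7,0,3)
C 2-6 [J2]: (7,0,4)
PS 1-2 [J2]: (7,0,5)
C 3-2 [J2]: (7,0,6)
link7: (8,0,6)
C 7-6 [J2]: (8,0,7)
link8: (9,0,7)
P 8-4 [J1]: (9,1,7)
Grübler: 3·8 − 2·1 − 7 = 15

M = 15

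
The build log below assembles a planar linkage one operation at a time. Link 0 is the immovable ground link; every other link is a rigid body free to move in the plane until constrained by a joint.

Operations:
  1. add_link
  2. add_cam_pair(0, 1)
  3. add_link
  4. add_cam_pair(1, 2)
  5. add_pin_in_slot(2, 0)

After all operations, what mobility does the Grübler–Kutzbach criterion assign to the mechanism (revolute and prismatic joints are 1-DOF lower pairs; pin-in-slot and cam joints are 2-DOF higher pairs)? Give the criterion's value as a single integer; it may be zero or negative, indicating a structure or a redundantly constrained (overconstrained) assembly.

M = 3

L=1 J1=0 J2=0
add link → L=2 J1=0 J2=0
C@0,1 dof=2 J2 → L=2 J1=0 J2=1
add link → L=3 J1=0 J2=1
C@1,2 dof=2 J2 → L=3 J1=0 J2=2
PS@2,0 dof=2 J2 → L=3 J1=0 J2=3
M=3(L−1)−2J1−J2=3·2−2·0−3=3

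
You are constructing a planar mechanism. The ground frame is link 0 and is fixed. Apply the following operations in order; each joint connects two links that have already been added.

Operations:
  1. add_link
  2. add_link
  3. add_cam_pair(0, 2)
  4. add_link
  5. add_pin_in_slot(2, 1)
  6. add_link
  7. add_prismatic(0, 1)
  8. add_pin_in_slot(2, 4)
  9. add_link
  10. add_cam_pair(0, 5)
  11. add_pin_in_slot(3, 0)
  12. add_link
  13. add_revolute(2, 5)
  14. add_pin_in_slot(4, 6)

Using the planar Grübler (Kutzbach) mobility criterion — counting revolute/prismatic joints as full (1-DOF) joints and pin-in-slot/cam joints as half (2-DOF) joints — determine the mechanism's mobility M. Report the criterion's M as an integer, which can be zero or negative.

[1;0;0] (link 0 is ground)
L+ [2;0;0]
L+ [3;0;0]
C(0,2)∈J2 [3;0;1]
L+ [4;0;1]
PS(2,1)∈J2 [4;0;2]
L+ [5;0;2]
P(0,1)∈J1 [5;1;2]
PS(2,4)∈J2 [5;1;3]
L+ [6;1;3]
C(0,5)∈J2 [6;1;4]
PS(3,0)∈J2 [6;1;5]
L+ [7;1;5]
R(2,5)∈J1 [7;2;5]
PS(4,6)∈J2 [7;2;6]
mobility = 18 − 4 − 6 = 8

M = 8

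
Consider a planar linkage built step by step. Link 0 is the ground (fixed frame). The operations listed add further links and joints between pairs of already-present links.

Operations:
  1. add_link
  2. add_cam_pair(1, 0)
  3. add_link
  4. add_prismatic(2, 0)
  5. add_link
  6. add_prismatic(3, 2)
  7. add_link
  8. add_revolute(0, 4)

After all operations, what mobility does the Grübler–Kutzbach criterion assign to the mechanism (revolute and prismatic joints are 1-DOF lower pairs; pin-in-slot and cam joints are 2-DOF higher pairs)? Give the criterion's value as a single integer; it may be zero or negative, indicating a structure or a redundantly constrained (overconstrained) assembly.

M = 5

[1;0;0] (link 0 is ground)
L+ [2;0;0]
C(1,0)∈J2 [2;0;1]
L+ [3;0;1]
P(2,0)∈J1 [3;1;1]
L+ [4;1;1]
P(3,2)∈J1 [4;2;1]
L+ [5;2;1]
R(0,4)∈J1 [5;3;1]
mobility = 12 − 6 − 1 = 5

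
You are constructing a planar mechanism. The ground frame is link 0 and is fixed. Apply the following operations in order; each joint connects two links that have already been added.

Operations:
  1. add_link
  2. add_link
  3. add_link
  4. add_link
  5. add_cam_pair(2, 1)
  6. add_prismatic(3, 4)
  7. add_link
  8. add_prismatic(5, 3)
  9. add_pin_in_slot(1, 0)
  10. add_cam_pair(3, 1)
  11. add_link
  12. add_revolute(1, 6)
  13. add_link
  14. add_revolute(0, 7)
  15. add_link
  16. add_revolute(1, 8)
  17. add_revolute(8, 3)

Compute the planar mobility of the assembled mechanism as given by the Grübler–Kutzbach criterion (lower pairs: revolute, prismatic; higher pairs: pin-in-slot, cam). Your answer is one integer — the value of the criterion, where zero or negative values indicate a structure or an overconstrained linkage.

M = 9

(L,J1,J2)=(1,0,0); link0 fixed
link1: (2,0,0)
link2: (3,0,0)
link3: (4,0,0)
link4: (5,0,0)
C 2-1 [J2]: (5,0,1)
P 3-4 [J1]: (5,1,1)
link5: (6,1,1)
P 5-3 [J1]: (6,2,1)
PS 1-0 [J2]: (6,2,2)
C 3-1 [J2]: (6,2,3)
link6: (7,2,3)
R 1-6 [J1]: (7,3,3)
link7: (8,3,3)
R 0-7 [J1]: (8,4,3)
link8: (9,4,3)
R 1-8 [J1]: (9,5,3)
R 8-3 [J1]: (9,6,3)
Grübler: 3·8 − 2·6 − 3 = 9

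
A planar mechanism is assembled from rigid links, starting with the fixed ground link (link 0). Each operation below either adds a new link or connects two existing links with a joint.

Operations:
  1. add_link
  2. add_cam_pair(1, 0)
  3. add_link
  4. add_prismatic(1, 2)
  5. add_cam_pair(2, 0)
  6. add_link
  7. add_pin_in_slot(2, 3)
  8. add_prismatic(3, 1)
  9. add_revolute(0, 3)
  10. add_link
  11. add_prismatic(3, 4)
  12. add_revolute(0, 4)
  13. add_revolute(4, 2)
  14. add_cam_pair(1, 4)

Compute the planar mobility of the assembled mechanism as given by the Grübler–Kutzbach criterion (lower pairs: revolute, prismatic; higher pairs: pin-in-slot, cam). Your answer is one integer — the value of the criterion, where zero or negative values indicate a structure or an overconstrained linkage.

ground; <1,0,0>
#1 <2,0,0>
C:1↔0 J2 <2,0,1>
#2 <3,0,1>
P:1↔2 J1 <3,1,1>
C:2↔0 J2 <3,1,2>
#3 <4,1,2>
PS:2↔3 J2 <4,1,3>
P:3↔1 J1 <4,2,3>
R:0↔3 J1 <4,3,3>
#4 <5,3,3>
P:3↔4 J1 <5,4,3>
R:0↔4 J1 <5,5,3>
R:4↔2 J1 <5,6,3>
C:1↔4 J2 <5,6,4>
3×4 − 2×6 − 1×4 = -4

M = -4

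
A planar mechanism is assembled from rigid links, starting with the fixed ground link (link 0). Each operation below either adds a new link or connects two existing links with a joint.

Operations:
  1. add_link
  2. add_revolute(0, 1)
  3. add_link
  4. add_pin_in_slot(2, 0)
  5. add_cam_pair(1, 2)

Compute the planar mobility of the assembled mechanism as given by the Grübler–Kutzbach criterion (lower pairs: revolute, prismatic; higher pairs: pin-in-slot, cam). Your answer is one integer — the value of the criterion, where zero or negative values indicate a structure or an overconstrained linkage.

(L,J1,J2)=(1,0,0); link0 fixed
link1: (2,0,0)
R 0-1 [J1]: (2,1,0)
link2: (3,1,0)
PS 2-0 [J2]: (3,1,1)
C 1-2 [J2]: (3,1,2)
Grübler: 3·2 − 2·1 − 2 = 2

M = 2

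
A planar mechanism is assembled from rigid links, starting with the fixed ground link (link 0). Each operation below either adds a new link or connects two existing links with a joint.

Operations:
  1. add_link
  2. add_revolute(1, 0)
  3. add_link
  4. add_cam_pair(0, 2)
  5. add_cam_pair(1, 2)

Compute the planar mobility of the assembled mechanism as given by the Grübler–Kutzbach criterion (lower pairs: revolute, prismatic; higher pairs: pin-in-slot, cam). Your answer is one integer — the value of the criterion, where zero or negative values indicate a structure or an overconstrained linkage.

(L,J1,J2)=(1,0,0); link0 fixed
link1: (2,0,0)
R 1-0 [J1]: (2,1,0)
link2: (3,1,0)
C 0-2 [J2]: (3,1,1)
C 1-2 [J2]: (3,1,2)
Grübler: 3·2 − 2·1 − 2 = 2

M = 2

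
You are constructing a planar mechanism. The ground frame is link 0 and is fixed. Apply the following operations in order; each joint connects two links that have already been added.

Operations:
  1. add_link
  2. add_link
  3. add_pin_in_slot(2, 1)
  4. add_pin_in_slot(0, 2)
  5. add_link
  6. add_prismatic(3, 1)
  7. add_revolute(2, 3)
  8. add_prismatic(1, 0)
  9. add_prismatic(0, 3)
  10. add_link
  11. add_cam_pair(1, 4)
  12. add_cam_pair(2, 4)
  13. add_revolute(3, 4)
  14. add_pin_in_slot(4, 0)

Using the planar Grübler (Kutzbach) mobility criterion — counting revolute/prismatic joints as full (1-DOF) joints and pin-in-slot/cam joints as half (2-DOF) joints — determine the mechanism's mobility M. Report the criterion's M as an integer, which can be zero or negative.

[1;0;0] (link 0 is ground)
L+ [2;0;0]
L+ [3;0;0]
PS(2,1)∈J2 [3;0;1]
PS(0,2)∈J2 [3;0;2]
L+ [4;0;2]
P(3,1)∈J1 [4;1;2]
R(2,3)∈J1 [4;2;2]
P(1,0)∈J1 [4;3;2]
P(0,3)∈J1 [4;4;2]
L+ [5;4;2]
C(1,4)∈J2 [5;4;3]
C(2,4)∈J2 [5;4;4]
R(3,4)∈J1 [5;5;4]
PS(4,0)∈J2 [5;5;5]
mobility = 12 − 10 − 5 = -3

M = -3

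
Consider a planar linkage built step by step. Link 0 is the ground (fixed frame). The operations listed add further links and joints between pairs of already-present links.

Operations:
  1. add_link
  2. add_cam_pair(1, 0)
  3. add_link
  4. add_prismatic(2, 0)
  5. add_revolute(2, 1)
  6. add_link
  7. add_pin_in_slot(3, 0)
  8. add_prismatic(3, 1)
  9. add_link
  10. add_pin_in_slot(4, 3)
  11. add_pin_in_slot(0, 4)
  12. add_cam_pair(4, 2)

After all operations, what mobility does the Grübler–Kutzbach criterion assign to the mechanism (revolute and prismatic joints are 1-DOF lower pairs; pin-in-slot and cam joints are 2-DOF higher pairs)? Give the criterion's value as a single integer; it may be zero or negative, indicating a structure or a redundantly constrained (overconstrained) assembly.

M = 1

L=1 J1=0 J2=0
add link → L=2 J1=0 J2=0
C@1,0 dof=2 J2 → L=2 J1=0 J2=1
add link → L=3 J1=0 J2=1
P@2,0 dof=1 J1 → L=3 J1=1 J2=1
R@2,1 dof=1 J1 → L=3 J1=2 J2=1
add link → L=4 J1=2 J2=1
PS@3,0 dof=2 J2 → L=4 J1=2 J2=2
P@3,1 dof=1 J1 → L=4 J1=3 J2=2
add link → L=5 J1=3 J2=2
PS@4,3 dof=2 J2 → L=5 J1=3 J2=3
PS@0,4 dof=2 J2 → L=5 J1=3 J2=4
C@4,2 dof=2 J2 → L=5 J1=3 J2=5
M=3(L−1)−2J1−J2=3·4−2·3−5=1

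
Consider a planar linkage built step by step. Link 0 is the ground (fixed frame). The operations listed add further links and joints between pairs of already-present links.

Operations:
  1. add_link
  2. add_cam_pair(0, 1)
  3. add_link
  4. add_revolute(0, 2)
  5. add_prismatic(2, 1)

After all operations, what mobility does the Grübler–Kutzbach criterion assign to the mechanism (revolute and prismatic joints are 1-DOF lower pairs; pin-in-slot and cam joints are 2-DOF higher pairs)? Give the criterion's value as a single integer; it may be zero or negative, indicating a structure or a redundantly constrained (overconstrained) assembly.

L=1 J1=0 J2=0
add link → L=2 J1=0 J2=0
C@0,1 dof=2 J2 → L=2 J1=0 J2=1
add link → L=3 J1=0 J2=1
R@0,2 dof=1 J1 → L=3 J1=1 J2=1
P@2,1 dof=1 J1 → L=3 J1=2 J2=1
M=3(L−1)−2J1−J2=3·2−2·2−1=1

M = 1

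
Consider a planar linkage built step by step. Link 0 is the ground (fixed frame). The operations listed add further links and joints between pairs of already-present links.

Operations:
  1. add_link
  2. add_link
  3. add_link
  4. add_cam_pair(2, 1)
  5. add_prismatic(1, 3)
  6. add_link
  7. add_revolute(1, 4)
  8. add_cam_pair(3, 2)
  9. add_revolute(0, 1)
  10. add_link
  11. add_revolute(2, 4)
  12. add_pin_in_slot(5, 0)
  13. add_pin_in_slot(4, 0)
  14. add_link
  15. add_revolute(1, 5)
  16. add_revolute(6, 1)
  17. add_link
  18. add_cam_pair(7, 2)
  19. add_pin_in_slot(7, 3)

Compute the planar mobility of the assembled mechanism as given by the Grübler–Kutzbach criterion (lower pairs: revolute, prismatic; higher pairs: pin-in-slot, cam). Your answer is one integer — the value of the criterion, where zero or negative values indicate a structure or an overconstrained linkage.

M = 3

L=1 J1=0 J2=0
add link → L=2 J1=0 J2=0
add link → L=3 J1=0 J2=0
add link → L=4 J1=0 J2=0
C@2,1 dof=2 J2 → L=4 J1=0 J2=1
P@1,3 dof=1 J1 → L=4 J1=1 J2=1
add link → L=5 J1=1 J2=1
R@1,4 dof=1 J1 → L=5 J1=2 J2=1
C@3,2 dof=2 J2 → L=5 J1=2 J2=2
R@0,1 dof=1 J1 → L=5 J1=3 J2=2
add link → L=6 J1=3 J2=2
R@2,4 dof=1 J1 → L=6 J1=4 J2=2
PS@5,0 dof=2 J2 → L=6 J1=4 J2=3
PS@4,0 dof=2 J2 → L=6 J1=4 J2=4
add link → L=7 J1=4 J2=4
R@1,5 dof=1 J1 → L=7 J1=5 J2=4
R@6,1 dof=1 J1 → L=7 J1=6 J2=4
add link → L=8 J1=6 J2=4
C@7,2 dof=2 J2 → L=8 J1=6 J2=5
PS@7,3 dof=2 J2 → L=8 J1=6 J2=6
M=3(L−1)−2J1−J2=3·7−2·6−6=3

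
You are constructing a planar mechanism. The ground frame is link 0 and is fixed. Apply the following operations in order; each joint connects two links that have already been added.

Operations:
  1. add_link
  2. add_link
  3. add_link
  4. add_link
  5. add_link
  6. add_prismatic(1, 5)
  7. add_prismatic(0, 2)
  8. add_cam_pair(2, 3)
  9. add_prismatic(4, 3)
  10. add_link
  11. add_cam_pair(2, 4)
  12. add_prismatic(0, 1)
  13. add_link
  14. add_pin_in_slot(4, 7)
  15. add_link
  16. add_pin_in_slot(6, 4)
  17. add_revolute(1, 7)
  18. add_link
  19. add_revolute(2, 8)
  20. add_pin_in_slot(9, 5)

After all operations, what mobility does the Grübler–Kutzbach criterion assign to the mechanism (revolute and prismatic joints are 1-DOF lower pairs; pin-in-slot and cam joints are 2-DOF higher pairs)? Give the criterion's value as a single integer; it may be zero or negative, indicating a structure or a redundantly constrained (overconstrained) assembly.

ground; <1,0,0>
#1 <2,0,0>
#2 <3,0,0>
#3 <4,0,0>
#4 <5,0,0>
#5 <6,0,0>
P:1↔5 J1 <6,1,0>
P:0↔2 J1 <6,2,0>
C:2↔3 J2 <6,2,1>
P:4↔3 J1 <6,3,1>
#6 <7,3,1>
C:2↔4 J2 <7,3,2>
P:0↔1 J1 <7,4,2>
#7 <8,4,2>
PS:4↔7 J2 <8,4,3>
#8 <9,4,3>
PS:6↔4 J2 <9,4,4>
R:1↔7 J1 <9,5,4>
#9 <10,5,4>
R:2↔8 J1 <10,6,4>
PS:9↔5 J2 <10,6,5>
3×9 − 2×6 − 1×5 = 10

M = 10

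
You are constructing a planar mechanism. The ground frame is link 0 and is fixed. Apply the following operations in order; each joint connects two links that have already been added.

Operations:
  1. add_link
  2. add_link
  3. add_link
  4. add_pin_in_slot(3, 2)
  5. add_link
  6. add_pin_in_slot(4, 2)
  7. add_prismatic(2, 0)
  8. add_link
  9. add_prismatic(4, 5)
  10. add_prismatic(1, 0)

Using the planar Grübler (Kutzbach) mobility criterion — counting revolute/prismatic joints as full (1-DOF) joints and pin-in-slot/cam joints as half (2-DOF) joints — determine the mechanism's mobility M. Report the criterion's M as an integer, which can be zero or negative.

M = 7

(L,J1,J2)=(1,0,0); link0 fixed
link1: (2,0,0)
link2: (3,0,0)
link3: (4,0,0)
PS 3-2 [J2]: (4,0,1)
link4: (5,0,1)
PS 4-2 [J2]: (5,0,2)
P 2-0 [J1]: (5,1,2)
link5: (6,1,2)
P 4-5 [J1]: (6,2,2)
P 1-0 [J1]: (6,3,2)
Grübler: 3·5 − 2·3 − 2 = 7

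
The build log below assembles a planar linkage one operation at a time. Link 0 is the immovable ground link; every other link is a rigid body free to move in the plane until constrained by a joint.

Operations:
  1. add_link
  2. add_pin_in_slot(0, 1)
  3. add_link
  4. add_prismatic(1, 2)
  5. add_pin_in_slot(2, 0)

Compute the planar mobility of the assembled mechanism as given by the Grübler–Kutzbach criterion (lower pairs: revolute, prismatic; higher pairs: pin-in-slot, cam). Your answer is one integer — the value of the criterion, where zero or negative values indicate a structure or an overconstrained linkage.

ground; <1,0,0>
#1 <2,0,0>
PS:0↔1 J2 <2,0,1>
#2 <3,0,1>
P:1↔2 J1 <3,1,1>
PS:2↔0 J2 <3,1,2>
3×2 − 2×1 − 1×2 = 2

M = 2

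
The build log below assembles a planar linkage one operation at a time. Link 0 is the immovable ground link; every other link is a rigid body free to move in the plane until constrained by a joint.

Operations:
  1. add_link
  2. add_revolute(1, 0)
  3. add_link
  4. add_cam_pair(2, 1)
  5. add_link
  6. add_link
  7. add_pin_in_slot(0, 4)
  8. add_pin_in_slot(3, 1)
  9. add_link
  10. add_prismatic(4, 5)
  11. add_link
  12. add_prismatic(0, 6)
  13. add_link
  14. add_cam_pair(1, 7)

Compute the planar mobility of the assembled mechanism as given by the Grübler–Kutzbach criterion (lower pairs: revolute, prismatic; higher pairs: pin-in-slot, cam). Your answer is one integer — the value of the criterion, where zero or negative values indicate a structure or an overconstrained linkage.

link 0 = ground. State L|J1|J2 = 1|0|0
+link1  2|0|0
R(1,0) f=1→J1  2|1|0
+link2  3|1|0
C(2,1) f=2→J2  3|1|1
+link3  4|1|1
+link4  5|1|1
PS(0,4) f=2→J2  5|1|2
PS(3,1) f=2→J2  5|1|3
+link5  6|1|3
P(4,5) f=1→J1  6|2|3
+link6  7|2|3
P(0,6) f=1→J1  7|3|3
+link7  8|3|3
C(1,7) f=2→J2  8|3|4
M = 3(8−1)−2·3−4 = 21−6−4 = 11

M = 11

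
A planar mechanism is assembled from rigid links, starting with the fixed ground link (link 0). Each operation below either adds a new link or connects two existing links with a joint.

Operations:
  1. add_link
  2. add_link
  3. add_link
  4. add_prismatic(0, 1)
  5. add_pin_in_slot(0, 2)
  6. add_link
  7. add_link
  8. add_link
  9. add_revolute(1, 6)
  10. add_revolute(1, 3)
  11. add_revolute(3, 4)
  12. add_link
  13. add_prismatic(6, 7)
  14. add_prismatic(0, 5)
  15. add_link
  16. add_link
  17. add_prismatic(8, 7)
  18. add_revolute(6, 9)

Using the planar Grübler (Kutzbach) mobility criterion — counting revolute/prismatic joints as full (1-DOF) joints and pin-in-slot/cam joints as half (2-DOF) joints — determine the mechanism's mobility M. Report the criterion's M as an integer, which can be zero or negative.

M = 10

link 0 = ground. State L|J1|J2 = 1|0|0
+link1  2|0|0
+link2  3|0|0
+link3  4|0|0
P(0,1) f=1→J1  4|1|0
PS(0,2) f=2→J2  4|1|1
+link4  5|1|1
+link5  6|1|1
+link6  7|1|1
R(1,6) f=1→J1  7|2|1
R(1,3) f=1→J1  7|3|1
R(3,4) f=1→J1  7|4|1
+link7  8|4|1
P(6,7) f=1→J1  8|5|1
P(0,5) f=1→J1  8|6|1
+link8  9|6|1
+link9  10|6|1
P(8,7) f=1→J1  10|7|1
R(6,9) f=1→J1  10|8|1
M = 3(10−1)−2·8−1 = 27−16−1 = 10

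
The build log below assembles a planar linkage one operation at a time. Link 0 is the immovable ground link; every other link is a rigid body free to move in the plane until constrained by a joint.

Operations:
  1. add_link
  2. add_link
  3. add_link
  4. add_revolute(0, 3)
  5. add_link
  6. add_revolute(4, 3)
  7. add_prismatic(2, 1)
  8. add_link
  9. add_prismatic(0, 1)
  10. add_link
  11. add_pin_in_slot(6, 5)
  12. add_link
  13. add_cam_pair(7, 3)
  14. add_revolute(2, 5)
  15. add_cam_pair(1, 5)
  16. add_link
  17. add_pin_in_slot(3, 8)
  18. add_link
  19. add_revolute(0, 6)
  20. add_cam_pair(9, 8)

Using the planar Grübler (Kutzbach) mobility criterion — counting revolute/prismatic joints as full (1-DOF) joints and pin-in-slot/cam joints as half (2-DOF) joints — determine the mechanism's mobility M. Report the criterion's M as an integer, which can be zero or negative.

L=1 J1=0 J2=0
add link → L=2 J1=0 J2=0
add link → L=3 J1=0 J2=0
add link → L=4 J1=0 J2=0
R@0,3 dof=1 J1 → L=4 J1=1 J2=0
add link → L=5 J1=1 J2=0
R@4,3 dof=1 J1 → L=5 J1=2 J2=0
P@2,1 dof=1 J1 → L=5 J1=3 J2=0
add link → L=6 J1=3 J2=0
P@0,1 dof=1 J1 → L=6 J1=4 J2=0
add link → L=7 J1=4 J2=0
PS@6,5 dof=2 J2 → L=7 J1=4 J2=1
add link → L=8 J1=4 J2=1
C@7,3 dof=2 J2 → L=8 J1=4 J2=2
R@2,5 dof=1 J1 → L=8 J1=5 J2=2
C@1,5 dof=2 J2 → L=8 J1=5 J2=3
add link → L=9 J1=5 J2=3
PS@3,8 dof=2 J2 → L=9 J1=5 J2=4
add link → L=10 J1=5 J2=4
R@0,6 dof=1 J1 → L=10 J1=6 J2=4
C@9,8 dof=2 J2 → L=10 J1=6 J2=5
M=3(L−1)−2J1−J2=3·9−2·6−5=10

M = 10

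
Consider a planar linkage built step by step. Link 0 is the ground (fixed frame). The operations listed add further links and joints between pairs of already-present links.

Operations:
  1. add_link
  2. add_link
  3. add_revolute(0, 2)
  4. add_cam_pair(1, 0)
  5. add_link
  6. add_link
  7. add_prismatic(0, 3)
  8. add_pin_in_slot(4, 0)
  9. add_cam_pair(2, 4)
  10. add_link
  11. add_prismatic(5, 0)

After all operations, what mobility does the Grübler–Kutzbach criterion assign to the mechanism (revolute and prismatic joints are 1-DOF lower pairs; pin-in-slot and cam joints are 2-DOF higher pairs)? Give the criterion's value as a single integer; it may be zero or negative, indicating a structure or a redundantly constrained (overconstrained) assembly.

(L,J1,J2)=(1,0,0); link0 fixed
link1: (2,0,0)
link2: (3,0,0)
R 0-2 [J1]: (3,1,0)
C 1-0 [J2]: (3,1,1)
link3: (4,1,1)
link4: (5,1,1)
P 0-3 [J1]: (5,2,1)
PS 4-0 [J2]: (5,2,2)
C 2-4 [J2]: (5,2,3)
link5: (6,2,3)
P 5-0 [J1]: (6,3,3)
Grübler: 3·5 − 2·3 − 3 = 6

M = 6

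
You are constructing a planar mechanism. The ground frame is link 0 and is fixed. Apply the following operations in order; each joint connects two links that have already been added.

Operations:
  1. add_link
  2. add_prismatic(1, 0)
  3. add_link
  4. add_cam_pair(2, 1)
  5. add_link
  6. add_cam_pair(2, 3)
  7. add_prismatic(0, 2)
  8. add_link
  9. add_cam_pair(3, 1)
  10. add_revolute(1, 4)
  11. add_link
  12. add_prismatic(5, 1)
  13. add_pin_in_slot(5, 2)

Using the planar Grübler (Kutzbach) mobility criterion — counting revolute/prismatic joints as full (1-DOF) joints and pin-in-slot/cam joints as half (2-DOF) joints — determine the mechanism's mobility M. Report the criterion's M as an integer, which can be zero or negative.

M = 3

ground; <1,0,0>
#1 <2,0,0>
P:1↔0 J1 <2,1,0>
#2 <3,1,0>
C:2↔1 J2 <3,1,1>
#3 <4,1,1>
C:2↔3 J2 <4,1,2>
P:0↔2 J1 <4,2,2>
#4 <5,2,2>
C:3↔1 J2 <5,2,3>
R:1↔4 J1 <5,3,3>
#5 <6,3,3>
P:5↔1 J1 <6,4,3>
PS:5↔2 J2 <6,4,4>
3×5 − 2×4 − 1×4 = 3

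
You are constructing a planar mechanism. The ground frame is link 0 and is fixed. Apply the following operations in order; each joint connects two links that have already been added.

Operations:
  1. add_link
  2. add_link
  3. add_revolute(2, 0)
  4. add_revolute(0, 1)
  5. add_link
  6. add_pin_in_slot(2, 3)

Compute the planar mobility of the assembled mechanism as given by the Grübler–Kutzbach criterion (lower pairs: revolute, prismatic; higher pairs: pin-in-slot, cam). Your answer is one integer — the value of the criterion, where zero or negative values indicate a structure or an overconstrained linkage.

L=1 J1=0 J2=0
add link → L=2 J1=0 J2=0
add link → L=3 J1=0 J2=0
R@2,0 dof=1 J1 → L=3 J1=1 J2=0
R@0,1 dof=1 J1 → L=3 J1=2 J2=0
add link → L=4 J1=2 J2=0
PS@2,3 dof=2 J2 → L=4 J1=2 J2=1
M=3(L−1)−2J1−J2=3·3−2·2−1=4

M = 4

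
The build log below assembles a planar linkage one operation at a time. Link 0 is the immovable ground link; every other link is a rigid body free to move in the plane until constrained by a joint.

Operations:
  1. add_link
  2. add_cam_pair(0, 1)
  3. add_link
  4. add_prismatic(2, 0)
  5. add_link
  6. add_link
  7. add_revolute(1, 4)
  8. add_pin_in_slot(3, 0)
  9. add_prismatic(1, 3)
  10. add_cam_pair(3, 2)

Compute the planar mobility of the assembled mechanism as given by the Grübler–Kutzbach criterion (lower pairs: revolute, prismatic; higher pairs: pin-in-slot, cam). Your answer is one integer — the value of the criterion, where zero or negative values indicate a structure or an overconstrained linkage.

M = 3

ground; <1,0,0>
#1 <2,0,0>
C:0↔1 J2 <2,0,1>
#2 <3,0,1>
P:2↔0 J1 <3,1,1>
#3 <4,1,1>
#4 <5,1,1>
R:1↔4 J1 <5,2,1>
PS:3↔0 J2 <5,2,2>
P:1↔3 J1 <5,3,2>
C:3↔2 J2 <5,3,3>
3×4 − 2×3 − 1×3 = 3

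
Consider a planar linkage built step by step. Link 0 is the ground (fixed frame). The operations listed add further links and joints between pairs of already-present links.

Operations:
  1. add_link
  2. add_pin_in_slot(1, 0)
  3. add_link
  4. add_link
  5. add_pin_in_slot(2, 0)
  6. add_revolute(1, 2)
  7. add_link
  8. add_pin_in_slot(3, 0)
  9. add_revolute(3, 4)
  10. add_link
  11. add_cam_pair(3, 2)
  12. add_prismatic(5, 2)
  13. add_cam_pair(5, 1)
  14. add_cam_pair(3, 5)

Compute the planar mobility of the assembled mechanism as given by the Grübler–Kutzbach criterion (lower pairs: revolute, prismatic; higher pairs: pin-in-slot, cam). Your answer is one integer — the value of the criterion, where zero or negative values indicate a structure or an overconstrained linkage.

[1;0;0] (link 0 is ground)
L+ [2;0;0]
PS(1,0)∈J2 [2;0;1]
L+ [3;0;1]
L+ [4;0;1]
PS(2,0)∈J2 [4;0;2]
R(1,2)∈J1 [4;1;2]
L+ [5;1;2]
PS(3,0)∈J2 [5;1;3]
R(3,4)∈J1 [5;2;3]
L+ [6;2;3]
C(3,2)∈J2 [6;2;4]
P(5,2)∈J1 [6;3;4]
C(5,1)∈J2 [6;3;5]
C(3,5)∈J2 [6;3;6]
mobility = 15 − 6 − 6 = 3

M = 3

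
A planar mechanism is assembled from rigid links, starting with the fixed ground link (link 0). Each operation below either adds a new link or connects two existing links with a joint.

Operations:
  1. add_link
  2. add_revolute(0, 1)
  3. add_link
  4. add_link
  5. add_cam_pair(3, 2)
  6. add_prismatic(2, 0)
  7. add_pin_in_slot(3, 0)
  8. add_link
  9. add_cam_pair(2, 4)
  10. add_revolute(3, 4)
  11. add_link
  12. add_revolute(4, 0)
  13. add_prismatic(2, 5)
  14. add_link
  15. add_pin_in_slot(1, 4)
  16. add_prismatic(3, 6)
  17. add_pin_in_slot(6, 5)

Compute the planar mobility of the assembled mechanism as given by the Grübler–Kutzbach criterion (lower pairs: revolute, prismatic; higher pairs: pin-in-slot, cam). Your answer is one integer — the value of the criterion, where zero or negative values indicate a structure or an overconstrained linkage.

M = 1

L=1 J1=0 J2=0
add link → L=2 J1=0 J2=0
R@0,1 dof=1 J1 → L=2 J1=1 J2=0
add link → L=3 J1=1 J2=0
add link → L=4 J1=1 J2=0
C@3,2 dof=2 J2 → L=4 J1=1 J2=1
P@2,0 dof=1 J1 → L=4 J1=2 J2=1
PS@3,0 dof=2 J2 → L=4 J1=2 J2=2
add link → L=5 J1=2 J2=2
C@2,4 dof=2 J2 → L=5 J1=2 J2=3
R@3,4 dof=1 J1 → L=5 J1=3 J2=3
add link → L=6 J1=3 J2=3
R@4,0 dof=1 J1 → L=6 J1=4 J2=3
P@2,5 dof=1 J1 → L=6 J1=5 J2=3
add link → L=7 J1=5 J2=3
PS@1,4 dof=2 J2 → L=7 J1=5 J2=4
P@3,6 dof=1 J1 → L=7 J1=6 J2=4
PS@6,5 dof=2 J2 → L=7 J1=6 J2=5
M=3(L−1)−2J1−J2=3·6−2·6−5=1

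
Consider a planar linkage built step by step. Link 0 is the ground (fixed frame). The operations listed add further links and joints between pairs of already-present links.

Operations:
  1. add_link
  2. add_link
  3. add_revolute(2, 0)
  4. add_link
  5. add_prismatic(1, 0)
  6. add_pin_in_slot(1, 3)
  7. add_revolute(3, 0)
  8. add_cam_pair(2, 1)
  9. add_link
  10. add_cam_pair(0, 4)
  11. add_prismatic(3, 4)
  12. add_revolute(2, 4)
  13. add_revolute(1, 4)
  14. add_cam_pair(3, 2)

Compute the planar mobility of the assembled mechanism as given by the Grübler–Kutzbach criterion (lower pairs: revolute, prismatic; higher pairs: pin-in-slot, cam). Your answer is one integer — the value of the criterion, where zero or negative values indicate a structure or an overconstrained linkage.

M = -4

L=1 J1=0 J2=0
add link → L=2 J1=0 J2=0
add link → L=3 J1=0 J2=0
R@2,0 dof=1 J1 → L=3 J1=1 J2=0
add link → L=4 J1=1 J2=0
P@1,0 dof=1 J1 → L=4 J1=2 J2=0
PS@1,3 dof=2 J2 → L=4 J1=2 J2=1
R@3,0 dof=1 J1 → L=4 J1=3 J2=1
C@2,1 dof=2 J2 → L=4 J1=3 J2=2
add link → L=5 J1=3 J2=2
C@0,4 dof=2 J2 → L=5 J1=3 J2=3
P@3,4 dof=1 J1 → L=5 J1=4 J2=3
R@2,4 dof=1 J1 → L=5 J1=5 J2=3
R@1,4 dof=1 J1 → L=5 J1=6 J2=3
C@3,2 dof=2 J2 → L=5 J1=6 J2=4
M=3(L−1)−2J1−J2=3·4−2·6−4=-4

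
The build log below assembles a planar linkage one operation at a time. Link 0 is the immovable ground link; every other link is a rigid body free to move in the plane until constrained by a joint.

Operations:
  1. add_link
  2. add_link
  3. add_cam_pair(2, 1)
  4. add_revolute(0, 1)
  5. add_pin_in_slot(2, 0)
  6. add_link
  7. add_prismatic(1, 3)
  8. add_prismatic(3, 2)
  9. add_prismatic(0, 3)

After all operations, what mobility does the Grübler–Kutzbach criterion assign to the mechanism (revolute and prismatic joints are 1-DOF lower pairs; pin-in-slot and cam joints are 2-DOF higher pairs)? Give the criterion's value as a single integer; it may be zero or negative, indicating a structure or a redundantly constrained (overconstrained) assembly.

ground; <1,0,0>
#1 <2,0,0>
#2 <3,0,0>
C:2↔1 J2 <3,0,1>
R:0↔1 J1 <3,1,1>
PS:2↔0 J2 <3,1,2>
#3 <4,1,2>
P:1↔3 J1 <4,2,2>
P:3↔2 J1 <4,3,2>
P:0↔3 J1 <4,4,2>
3×3 − 2×4 − 1×2 = -1

M = -1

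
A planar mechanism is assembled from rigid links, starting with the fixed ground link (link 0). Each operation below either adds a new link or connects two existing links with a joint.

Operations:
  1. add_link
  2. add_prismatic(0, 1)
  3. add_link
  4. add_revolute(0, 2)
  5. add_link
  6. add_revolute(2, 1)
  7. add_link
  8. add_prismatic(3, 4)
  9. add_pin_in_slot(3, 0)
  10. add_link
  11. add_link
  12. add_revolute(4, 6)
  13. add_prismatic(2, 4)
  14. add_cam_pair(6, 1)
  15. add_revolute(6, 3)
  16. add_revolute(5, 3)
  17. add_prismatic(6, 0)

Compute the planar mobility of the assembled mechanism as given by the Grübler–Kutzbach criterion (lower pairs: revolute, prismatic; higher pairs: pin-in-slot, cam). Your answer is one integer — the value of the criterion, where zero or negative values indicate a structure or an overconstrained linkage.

M = -2

link 0 = ground. State L|J1|J2 = 1|0|0
+link1  2|0|0
P(0,1) f=1→J1  2|1|0
+link2  3|1|0
R(0,2) f=1→J1  3|2|0
+link3  4|2|0
R(2,1) f=1→J1  4|3|0
+link4  5|3|0
P(3,4) f=1→J1  5|4|0
PS(3,0) f=2→J2  5|4|1
+link5  6|4|1
+link6  7|4|1
R(4,6) f=1→J1  7|5|1
P(2,4) f=1→J1  7|6|1
C(6,1) f=2→J2  7|6|2
R(6,3) f=1→J1  7|7|2
R(5,3) f=1→J1  7|8|2
P(6,0) f=1→J1  7|9|2
M = 3(7−1)−2·9−2 = 18−18−2 = -2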